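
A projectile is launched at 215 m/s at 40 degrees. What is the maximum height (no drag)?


H = (v0*sin(theta))^2 / (2g) = (215*sin(40°))^2 / (2*9.81) = 973.4 m

973.4 m


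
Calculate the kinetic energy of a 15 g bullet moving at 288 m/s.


E = 0.5*m*v^2 = 0.5*0.015*288^2 = 622.1 J

622.1 J


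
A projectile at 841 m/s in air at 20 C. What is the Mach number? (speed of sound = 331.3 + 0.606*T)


a = 331.3 + 0.606*(20) = 343.42 m/s
M = v/a = 841/343.42 = 2.449

2.449


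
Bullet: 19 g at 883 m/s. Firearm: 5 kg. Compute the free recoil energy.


v_r = m_p*v_p/m_gun = 0.019*883/5 = 3.3554 m/s, E_r = 0.5*m_gun*v_r^2 = 0.5*5*3.3554^2 = 28.15 J

28.15 J


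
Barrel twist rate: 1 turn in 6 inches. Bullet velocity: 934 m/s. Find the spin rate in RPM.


twist_m = 6*0.0254 = 0.1524 m
spin = v/twist = 934/0.1524 = 6128.609 rev/s
RPM = spin*60 = 6128.609*60 ≈ 367717 RPM

367717 RPM


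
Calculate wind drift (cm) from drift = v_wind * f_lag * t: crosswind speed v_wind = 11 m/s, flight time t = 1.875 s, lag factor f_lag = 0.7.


drift = v_wind * lag * t = 11 * 0.7 * 1.875 = 14.4375 m ≈ 1444 cm

1444 cm


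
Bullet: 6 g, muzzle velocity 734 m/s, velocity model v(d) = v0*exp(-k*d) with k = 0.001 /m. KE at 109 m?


v = v0*exp(-k*d) = 734*exp(-0.001*109) = 658.2 m/s
E = 0.5*m*v^2 = 0.5*0.006*658.2^2 = 1300 J

1300 J


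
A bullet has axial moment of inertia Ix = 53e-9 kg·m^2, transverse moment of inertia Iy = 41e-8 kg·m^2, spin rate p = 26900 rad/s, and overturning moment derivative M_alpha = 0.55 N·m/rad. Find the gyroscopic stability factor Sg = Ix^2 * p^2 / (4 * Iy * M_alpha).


Sg = Ix^2 * p^2 / (4 * Iy * M_alpha) = (53e-9)^2 * 26900^2 / (4 * 41e-8 * 0.55) = 2.253

2.253


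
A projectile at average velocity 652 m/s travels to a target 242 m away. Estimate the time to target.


t = d/v = 242/652 = 0.3712 s

0.3712 s


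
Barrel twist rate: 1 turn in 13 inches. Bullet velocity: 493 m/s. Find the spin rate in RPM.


twist_m = 13*0.0254 = 0.3302 m
spin = v/twist = 493/0.3302 = 1493.035 rev/s
RPM = spin*60 = 1493.035*60 ≈ 89582 RPM

89582 RPM


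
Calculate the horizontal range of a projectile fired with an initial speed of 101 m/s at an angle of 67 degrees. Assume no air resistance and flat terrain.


R = v0^2 * sin(2*theta) / g = 101^2 * sin(2*67°) / 9.81 = 748 m

748 m


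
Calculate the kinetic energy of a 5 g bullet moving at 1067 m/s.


E = 0.5*m*v^2 = 0.5*0.005*1067^2 = 2846 J

2846 J


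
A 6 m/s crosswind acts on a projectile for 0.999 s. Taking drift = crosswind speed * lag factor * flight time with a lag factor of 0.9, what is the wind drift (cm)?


drift = v_wind * lag * t = 6 * 0.9 * 0.999 = 5.3946 m ≈ 539.5 cm

539.5 cm


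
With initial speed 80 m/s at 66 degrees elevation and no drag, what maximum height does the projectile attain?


H = (v0*sin(theta))^2 / (2g) = (80*sin(66°))^2 / (2*9.81) = 272.2 m

272.2 m


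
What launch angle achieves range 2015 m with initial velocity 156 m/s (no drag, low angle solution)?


sin(2*theta) = R*g/v0^2 = 2015*9.81/156^2 = 0.81226, theta = arcsin(0.81226)/2 = 27.16°

27.16 degrees


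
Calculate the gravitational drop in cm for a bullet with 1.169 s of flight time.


drop = 0.5*g*t^2 = 0.5*9.81*1.169^2 = 6.70298 m ≈ 670.3 cm

670.3 cm


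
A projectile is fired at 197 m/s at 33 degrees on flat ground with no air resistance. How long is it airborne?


T = 2*v0*sin(theta)/g = 2*197*sin(33°)/9.81 = 21.87 s

21.87 s


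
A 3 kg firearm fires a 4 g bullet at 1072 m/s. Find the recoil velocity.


v_recoil = m_p * v_p / m_gun = 0.004 * 1072 / 3 = 1.429 m/s

1.429 m/s


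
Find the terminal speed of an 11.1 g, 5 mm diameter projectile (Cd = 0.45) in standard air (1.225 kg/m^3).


A = pi*(d/2)^2 = pi*(5/2000)^2 = 1.96350e-05 m^2
vt = sqrt(2mg/(Cd*rho*A)) = sqrt(2*0.0111*9.81/(0.45 * 1.225 * 1.96350e-05)) = 141.8 m/s

141.8 m/s


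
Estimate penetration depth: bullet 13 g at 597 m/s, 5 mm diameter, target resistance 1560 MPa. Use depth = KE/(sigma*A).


A = pi*(d/2)^2 = pi*(5/2)^2 = 19.635 mm^2
E = 0.5*m*v^2 = 0.5*0.013*597^2 = 2316.66 J
depth = E/(sigma*A) = 2316.66 J / (1560 MPa * 19.635 mm^2) = 2316.66/(1560 * 19.635) m = 0.0756323 m ≈ 75.63 mm

75.63 mm


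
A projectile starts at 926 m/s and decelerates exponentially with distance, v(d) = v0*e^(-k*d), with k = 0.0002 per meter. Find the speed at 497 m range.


v = v0*exp(-k*d) = 926*exp(-0.0002*497) = 838.4 m/s

838.4 m/s


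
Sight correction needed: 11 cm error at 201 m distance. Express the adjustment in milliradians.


1 mrad subtends 1 cm per 10 m of range, so adj = error_cm / (dist_m / 10) = 11 / (201/10) = 0.5473 mrad

0.5473 mrad


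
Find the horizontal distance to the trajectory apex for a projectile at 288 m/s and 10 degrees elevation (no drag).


R = v0^2*sin(2*theta)/g = 288^2*sin(2*10°)/9.81 = 2891.8 m
apex_dist = R/2 = 2891.8/2 = 1446 m

1446 m


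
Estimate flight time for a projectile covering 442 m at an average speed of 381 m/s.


t = d/v = 442/381 = 1.16 s

1.16 s


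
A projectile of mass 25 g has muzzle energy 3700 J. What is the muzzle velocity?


v = sqrt(2*E/m) = sqrt(2*3700/0.025) = 544.1 m/s

544.1 m/s


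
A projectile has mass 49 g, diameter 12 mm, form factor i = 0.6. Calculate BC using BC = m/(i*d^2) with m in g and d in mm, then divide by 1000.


BC = m/(i*d^2*1000) = 49/(0.6 * 12^2 * 1000) = 0.0005671

0.0005671


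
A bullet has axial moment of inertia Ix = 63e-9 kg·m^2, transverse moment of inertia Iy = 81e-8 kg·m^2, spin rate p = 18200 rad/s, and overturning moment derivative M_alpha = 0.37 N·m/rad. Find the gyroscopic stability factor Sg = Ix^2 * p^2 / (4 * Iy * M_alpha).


Sg = Ix^2 * p^2 / (4 * Iy * M_alpha) = (63e-9)^2 * 18200^2 / (4 * 81e-8 * 0.37) = 1.097

1.097


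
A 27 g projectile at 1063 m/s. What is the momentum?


p = m*v = 0.027*1063 = 28.7 kg·m/s

28.7 kg·m/s


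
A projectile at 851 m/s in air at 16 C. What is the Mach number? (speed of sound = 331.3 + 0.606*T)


a = 331.3 + 0.606*(16) = 340.996 m/s
M = v/a = 851/340.996 = 2.496

2.496


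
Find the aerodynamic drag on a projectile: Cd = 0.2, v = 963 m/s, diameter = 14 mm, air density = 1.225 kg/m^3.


A = pi*(d/2)^2 = pi*(14/2000)^2 = 1.53938e-04 m^2
Fd = 0.5*Cd*rho*A*v^2 = 0.5*0.2*1.225*1.53938e-04*963^2 = 17.49 N

17.49 N


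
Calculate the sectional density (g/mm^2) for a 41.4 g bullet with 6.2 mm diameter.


SD = m/d^2 = 41.4/6.2^2 = 1.077 g/mm^2

1.077 g/mm^2


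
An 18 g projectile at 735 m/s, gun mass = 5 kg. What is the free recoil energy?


v_r = m_p*v_p/m_gun = 0.018*735/5 = 2.646 m/s, E_r = 0.5*m_gun*v_r^2 = 0.5*5*2.646^2 = 17.5 J

17.5 J


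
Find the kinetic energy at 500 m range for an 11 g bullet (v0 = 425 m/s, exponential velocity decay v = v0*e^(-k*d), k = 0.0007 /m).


v = v0*exp(-k*d) = 425*exp(-0.0007*500) = 299.492 m/s
E = 0.5*m*v^2 = 0.5*0.011*299.492^2 = 493.3 J

493.3 J


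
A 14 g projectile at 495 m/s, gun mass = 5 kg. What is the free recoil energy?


v_r = m_p*v_p/m_gun = 0.014*495/5 = 1.386 m/s, E_r = 0.5*m_gun*v_r^2 = 0.5*5*1.386^2 = 4.802 J

4.802 J


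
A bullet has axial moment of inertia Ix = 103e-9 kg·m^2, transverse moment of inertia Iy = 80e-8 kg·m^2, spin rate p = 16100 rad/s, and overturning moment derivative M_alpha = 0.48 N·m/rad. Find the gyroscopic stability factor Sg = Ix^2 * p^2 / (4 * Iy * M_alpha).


Sg = Ix^2 * p^2 / (4 * Iy * M_alpha) = (103e-9)^2 * 16100^2 / (4 * 80e-8 * 0.48) = 1.79

1.79


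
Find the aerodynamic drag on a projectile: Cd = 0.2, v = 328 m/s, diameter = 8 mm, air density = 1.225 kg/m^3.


A = pi*(d/2)^2 = pi*(8/2000)^2 = 5.02655e-05 m^2
Fd = 0.5*Cd*rho*A*v^2 = 0.5*0.2*1.225*5.02655e-05*328^2 = 0.6625 N

0.6625 N


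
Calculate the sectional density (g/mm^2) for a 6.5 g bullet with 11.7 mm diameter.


SD = m/d^2 = 6.5/11.7^2 = 0.04748 g/mm^2

0.04748 g/mm^2


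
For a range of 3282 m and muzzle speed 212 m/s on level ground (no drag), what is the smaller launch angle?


sin(2*theta) = R*g/v0^2 = 3282*9.81/212^2 = 0.716367, theta = arcsin(0.716367)/2 = 22.88°

22.88 degrees


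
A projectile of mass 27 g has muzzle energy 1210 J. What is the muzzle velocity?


v = sqrt(2*E/m) = sqrt(2*1210/0.027) = 299.4 m/s

299.4 m/s


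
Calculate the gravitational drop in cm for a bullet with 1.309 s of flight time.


drop = 0.5*g*t^2 = 0.5*9.81*1.309^2 = 8.40462 m ≈ 840.5 cm

840.5 cm


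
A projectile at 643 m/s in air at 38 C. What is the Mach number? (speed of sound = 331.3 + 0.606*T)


a = 331.3 + 0.606*(38) = 354.328 m/s
M = v/a = 643/354.328 = 1.815

1.815


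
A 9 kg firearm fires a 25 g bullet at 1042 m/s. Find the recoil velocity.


v_recoil = m_p * v_p / m_gun = 0.025 * 1042 / 9 = 2.894 m/s

2.894 m/s


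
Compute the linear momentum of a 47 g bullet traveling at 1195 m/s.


p = m*v = 0.047*1195 = 56.16 kg·m/s

56.16 kg·m/s


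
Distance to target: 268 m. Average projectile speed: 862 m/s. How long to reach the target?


t = d/v = 268/862 = 0.3109 s

0.3109 s


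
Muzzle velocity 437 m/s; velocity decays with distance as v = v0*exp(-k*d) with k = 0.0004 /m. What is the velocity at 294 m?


v = v0*exp(-k*d) = 437*exp(-0.0004*294) = 388.5 m/s

388.5 m/s


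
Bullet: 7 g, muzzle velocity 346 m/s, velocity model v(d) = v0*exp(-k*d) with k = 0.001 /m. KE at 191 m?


v = v0*exp(-k*d) = 346*exp(-0.001*191) = 285.842 m/s
E = 0.5*m*v^2 = 0.5*0.007*285.842^2 = 286 J

286 J


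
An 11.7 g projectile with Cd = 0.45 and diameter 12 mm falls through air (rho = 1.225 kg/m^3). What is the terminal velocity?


A = pi*(d/2)^2 = pi*(12/2000)^2 = 1.13097e-04 m^2
vt = sqrt(2mg/(Cd*rho*A)) = sqrt(2*0.0117*9.81/(0.45 * 1.225 * 1.13097e-04)) = 60.68 m/s

60.68 m/s


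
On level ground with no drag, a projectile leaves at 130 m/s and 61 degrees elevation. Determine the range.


R = v0^2 * sin(2*theta) / g = 130^2 * sin(2*61°) / 9.81 = 1461 m

1461 m


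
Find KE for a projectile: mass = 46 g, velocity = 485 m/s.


E = 0.5*m*v^2 = 0.5*0.046*485^2 = 5410 J

5410 J


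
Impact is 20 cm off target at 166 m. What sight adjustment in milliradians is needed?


1 mrad subtends 1 cm per 10 m of range, so adj = error_cm / (dist_m / 10) = 20 / (166/10) = 1.205 mrad

1.205 mrad


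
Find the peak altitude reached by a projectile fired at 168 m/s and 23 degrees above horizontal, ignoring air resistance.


H = (v0*sin(theta))^2 / (2g) = (168*sin(23°))^2 / (2*9.81) = 219.6 m

219.6 m


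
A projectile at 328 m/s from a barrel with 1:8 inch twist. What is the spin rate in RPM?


twist_m = 8*0.0254 = 0.2032 m
spin = v/twist = 328/0.2032 = 1614.173 rev/s
RPM = spin*60 = 1614.173*60 ≈ 96850 RPM

96850 RPM


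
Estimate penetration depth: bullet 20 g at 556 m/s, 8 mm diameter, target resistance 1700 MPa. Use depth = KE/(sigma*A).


A = pi*(d/2)^2 = pi*(8/2)^2 = 50.2655 mm^2
E = 0.5*m*v^2 = 0.5*0.02*556^2 = 3091.36 J
depth = E/(sigma*A) = 3091.36 J / (1700 MPa * 50.2655 mm^2) = 3091.36/(1700 * 50.2655) m = 0.0361769 m ≈ 36.18 mm

36.18 mm


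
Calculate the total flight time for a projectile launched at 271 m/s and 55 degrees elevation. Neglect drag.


T = 2*v0*sin(theta)/g = 2*271*sin(55°)/9.81 = 45.26 s

45.26 s


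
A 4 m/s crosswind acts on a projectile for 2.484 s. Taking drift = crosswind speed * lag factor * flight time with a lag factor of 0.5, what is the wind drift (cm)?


drift = v_wind * lag * t = 4 * 0.5 * 2.484 = 4.968 m ≈ 496.8 cm

496.8 cm


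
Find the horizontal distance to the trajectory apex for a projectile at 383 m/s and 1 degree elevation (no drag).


R = v0^2*sin(2*theta)/g = 383^2*sin(2*1°)/9.81 = 521.852 m
apex_dist = R/2 = 521.852/2 = 260.9 m

260.9 m


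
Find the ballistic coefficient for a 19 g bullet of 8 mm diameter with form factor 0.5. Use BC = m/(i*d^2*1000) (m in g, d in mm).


BC = m/(i*d^2*1000) = 19/(0.5 * 8^2 * 1000) = 0.0005937

0.0005937


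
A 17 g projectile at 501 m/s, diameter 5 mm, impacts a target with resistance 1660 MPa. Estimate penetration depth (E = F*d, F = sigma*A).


A = pi*(d/2)^2 = pi*(5/2)^2 = 19.635 mm^2
E = 0.5*m*v^2 = 0.5*0.017*501^2 = 2133.51 J
depth = E/(sigma*A) = 2133.51 J / (1660 MPa * 19.635 mm^2) = 2133.51/(1660 * 19.635) m = 0.065457 m ≈ 65.46 mm

65.46 mm


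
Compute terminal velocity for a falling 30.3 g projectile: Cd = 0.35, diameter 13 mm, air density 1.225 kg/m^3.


A = pi*(d/2)^2 = pi*(13/2000)^2 = 1.32732e-04 m^2
vt = sqrt(2mg/(Cd*rho*A)) = sqrt(2*0.0303*9.81/(0.35 * 1.225 * 1.32732e-04)) = 102.2 m/s

102.2 m/s


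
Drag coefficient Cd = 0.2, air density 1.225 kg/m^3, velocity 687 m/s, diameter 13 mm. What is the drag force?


A = pi*(d/2)^2 = pi*(13/2000)^2 = 1.32732e-04 m^2
Fd = 0.5*Cd*rho*A*v^2 = 0.5*0.2*1.225*1.32732e-04*687^2 = 7.674 N

7.674 N


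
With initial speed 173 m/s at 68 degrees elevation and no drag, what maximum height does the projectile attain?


H = (v0*sin(theta))^2 / (2g) = (173*sin(68°))^2 / (2*9.81) = 1311 m

1311 m


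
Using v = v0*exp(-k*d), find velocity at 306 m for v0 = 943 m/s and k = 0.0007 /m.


v = v0*exp(-k*d) = 943*exp(-0.0007*306) = 761.2 m/s

761.2 m/s


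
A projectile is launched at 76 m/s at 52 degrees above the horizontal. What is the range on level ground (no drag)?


R = v0^2 * sin(2*theta) / g = 76^2 * sin(2*52°) / 9.81 = 571.3 m

571.3 m


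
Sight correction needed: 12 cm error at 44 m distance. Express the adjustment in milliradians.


1 mrad subtends 1 cm per 10 m of range, so adj = error_cm / (dist_m / 10) = 12 / (44/10) = 2.727 mrad

2.727 mrad


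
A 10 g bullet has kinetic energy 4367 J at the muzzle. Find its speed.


v = sqrt(2*E/m) = sqrt(2*4367/0.01) = 934.6 m/s

934.6 m/s


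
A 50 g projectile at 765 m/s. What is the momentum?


p = m*v = 0.05*765 = 38.25 kg·m/s

38.25 kg·m/s


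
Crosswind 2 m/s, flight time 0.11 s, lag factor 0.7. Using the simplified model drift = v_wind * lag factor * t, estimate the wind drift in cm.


drift = v_wind * lag * t = 2 * 0.7 * 0.11 = 0.154 m ≈ 15.4 cm

15.4 cm


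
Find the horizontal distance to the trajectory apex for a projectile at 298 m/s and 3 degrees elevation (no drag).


R = v0^2*sin(2*theta)/g = 298^2*sin(2*3°)/9.81 = 946.233 m
apex_dist = R/2 = 946.233/2 = 473.1 m

473.1 m


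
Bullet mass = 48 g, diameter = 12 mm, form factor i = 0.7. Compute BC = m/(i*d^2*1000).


BC = m/(i*d^2*1000) = 48/(0.7 * 12^2 * 1000) = 0.0004762

0.0004762


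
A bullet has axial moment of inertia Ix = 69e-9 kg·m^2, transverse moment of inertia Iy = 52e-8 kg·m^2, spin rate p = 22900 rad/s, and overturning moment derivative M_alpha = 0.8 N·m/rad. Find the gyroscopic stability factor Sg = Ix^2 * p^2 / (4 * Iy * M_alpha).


Sg = Ix^2 * p^2 / (4 * Iy * M_alpha) = (69e-9)^2 * 22900^2 / (4 * 52e-8 * 0.8) = 1.5

1.5


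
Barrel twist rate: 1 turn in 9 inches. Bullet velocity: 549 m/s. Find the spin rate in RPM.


twist_m = 9*0.0254 = 0.2286 m
spin = v/twist = 549/0.2286 = 2401.575 rev/s
RPM = spin*60 = 2401.575*60 ≈ 144094 RPM

144094 RPM


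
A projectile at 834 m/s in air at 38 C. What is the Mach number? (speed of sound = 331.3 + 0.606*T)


a = 331.3 + 0.606*(38) = 354.328 m/s
M = v/a = 834/354.328 = 2.354

2.354


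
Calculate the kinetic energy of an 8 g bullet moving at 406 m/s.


E = 0.5*m*v^2 = 0.5*0.008*406^2 = 659.3 J

659.3 J


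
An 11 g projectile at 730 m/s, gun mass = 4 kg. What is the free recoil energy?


v_r = m_p*v_p/m_gun = 0.011*730/4 = 2.0075 m/s, E_r = 0.5*m_gun*v_r^2 = 0.5*4*2.0075^2 = 8.06 J

8.06 J


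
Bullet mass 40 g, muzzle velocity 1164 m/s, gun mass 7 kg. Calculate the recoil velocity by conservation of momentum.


v_recoil = m_p * v_p / m_gun = 0.04 * 1164 / 7 = 6.651 m/s

6.651 m/s


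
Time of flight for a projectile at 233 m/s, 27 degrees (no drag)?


T = 2*v0*sin(theta)/g = 2*233*sin(27°)/9.81 = 21.57 s

21.57 s


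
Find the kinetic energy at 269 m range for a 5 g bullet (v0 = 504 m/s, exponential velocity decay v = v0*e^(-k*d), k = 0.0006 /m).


v = v0*exp(-k*d) = 504*exp(-0.0006*269) = 428.88 m/s
E = 0.5*m*v^2 = 0.5*0.005*428.88^2 = 459.8 J

459.8 J


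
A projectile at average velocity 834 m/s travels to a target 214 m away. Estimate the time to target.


t = d/v = 214/834 = 0.2566 s

0.2566 s


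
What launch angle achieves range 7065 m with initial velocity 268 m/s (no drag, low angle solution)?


sin(2*theta) = R*g/v0^2 = 7065*9.81/268^2 = 0.964965, theta = arcsin(0.964965)/2 = 37.39°

37.39 degrees


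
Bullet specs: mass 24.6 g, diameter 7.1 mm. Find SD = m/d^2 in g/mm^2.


SD = m/d^2 = 24.6/7.1^2 = 0.488 g/mm^2

0.488 g/mm^2


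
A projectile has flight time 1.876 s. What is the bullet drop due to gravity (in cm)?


drop = 0.5*g*t^2 = 0.5*9.81*1.876^2 = 17.2625 m ≈ 1726 cm

1726 cm


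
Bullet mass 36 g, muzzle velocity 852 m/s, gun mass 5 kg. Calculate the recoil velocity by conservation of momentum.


v_recoil = m_p * v_p / m_gun = 0.036 * 852 / 5 = 6.134 m/s

6.134 m/s


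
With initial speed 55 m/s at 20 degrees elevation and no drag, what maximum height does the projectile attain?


H = (v0*sin(theta))^2 / (2g) = (55*sin(20°))^2 / (2*9.81) = 18.04 m

18.04 m


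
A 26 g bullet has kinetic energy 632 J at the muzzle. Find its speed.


v = sqrt(2*E/m) = sqrt(2*632/0.026) = 220.5 m/s

220.5 m/s


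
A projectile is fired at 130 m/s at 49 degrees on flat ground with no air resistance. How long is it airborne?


T = 2*v0*sin(theta)/g = 2*130*sin(49°)/9.81 = 20 s

20 s


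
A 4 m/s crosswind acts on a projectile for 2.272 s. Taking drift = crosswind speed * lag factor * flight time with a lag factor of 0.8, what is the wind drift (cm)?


drift = v_wind * lag * t = 4 * 0.8 * 2.272 = 7.2704 m ≈ 727 cm

727 cm


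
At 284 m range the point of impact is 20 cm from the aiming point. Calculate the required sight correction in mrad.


1 mrad subtends 1 cm per 10 m of range, so adj = error_cm / (dist_m / 10) = 20 / (284/10) = 0.7042 mrad

0.7042 mrad


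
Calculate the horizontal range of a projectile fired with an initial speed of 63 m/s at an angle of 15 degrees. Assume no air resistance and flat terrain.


R = v0^2 * sin(2*theta) / g = 63^2 * sin(2*15°) / 9.81 = 202.3 m

202.3 m


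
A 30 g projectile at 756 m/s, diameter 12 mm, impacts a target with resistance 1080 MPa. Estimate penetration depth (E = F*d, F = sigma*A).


A = pi*(d/2)^2 = pi*(12/2)^2 = 113.097 mm^2
E = 0.5*m*v^2 = 0.5*0.03*756^2 = 8573.04 J
depth = E/(sigma*A) = 8573.04 J / (1080 MPa * 113.097 mm^2) = 8573.04/(1080 * 113.097) m = 0.0701873 m ≈ 70.19 mm

70.19 mm


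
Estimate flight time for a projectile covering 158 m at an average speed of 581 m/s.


t = d/v = 158/581 = 0.2719 s

0.2719 s


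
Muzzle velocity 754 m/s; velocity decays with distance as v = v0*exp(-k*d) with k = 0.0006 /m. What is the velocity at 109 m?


v = v0*exp(-k*d) = 754*exp(-0.0006*109) = 706.3 m/s

706.3 m/s


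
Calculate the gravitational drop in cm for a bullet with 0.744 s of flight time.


drop = 0.5*g*t^2 = 0.5*9.81*0.744^2 = 2.71509 m ≈ 271.5 cm

271.5 cm


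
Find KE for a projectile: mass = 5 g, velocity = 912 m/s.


E = 0.5*m*v^2 = 0.5*0.005*912^2 = 2079 J

2079 J


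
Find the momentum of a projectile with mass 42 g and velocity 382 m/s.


p = m*v = 0.042*382 = 16.04 kg·m/s

16.04 kg·m/s


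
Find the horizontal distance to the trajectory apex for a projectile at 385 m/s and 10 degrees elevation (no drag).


R = v0^2*sin(2*theta)/g = 385^2*sin(2*10°)/9.81 = 5167.78 m
apex_dist = R/2 = 5167.78/2 = 2584 m

2584 m


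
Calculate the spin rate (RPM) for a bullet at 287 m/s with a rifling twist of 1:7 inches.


twist_m = 7*0.0254 = 0.1778 m
spin = v/twist = 287/0.1778 = 1614.173 rev/s
RPM = spin*60 = 1614.173*60 ≈ 96850 RPM

96850 RPM


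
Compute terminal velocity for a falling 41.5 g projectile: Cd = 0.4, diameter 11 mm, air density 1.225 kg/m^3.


A = pi*(d/2)^2 = pi*(11/2000)^2 = 9.50332e-05 m^2
vt = sqrt(2mg/(Cd*rho*A)) = sqrt(2*0.0415*9.81/(0.4 * 1.225 * 9.50332e-05)) = 132.2 m/s

132.2 m/s


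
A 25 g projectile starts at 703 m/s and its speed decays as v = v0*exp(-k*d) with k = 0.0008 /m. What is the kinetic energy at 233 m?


v = v0*exp(-k*d) = 703*exp(-0.0008*233) = 583.449 m/s
E = 0.5*m*v^2 = 0.5*0.025*583.449^2 = 4255 J

4255 J


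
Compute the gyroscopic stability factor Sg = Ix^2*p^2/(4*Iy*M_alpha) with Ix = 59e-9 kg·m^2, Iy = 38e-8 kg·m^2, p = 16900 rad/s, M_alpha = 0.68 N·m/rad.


Sg = Ix^2 * p^2 / (4 * Iy * M_alpha) = (59e-9)^2 * 16900^2 / (4 * 38e-8 * 0.68) = 0.9619

0.9619


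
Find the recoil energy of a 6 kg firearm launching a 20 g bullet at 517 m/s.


v_r = m_p*v_p/m_gun = 0.02*517/6 = 1.72333 m/s, E_r = 0.5*m_gun*v_r^2 = 0.5*6*1.72333^2 = 8.91 J

8.91 J


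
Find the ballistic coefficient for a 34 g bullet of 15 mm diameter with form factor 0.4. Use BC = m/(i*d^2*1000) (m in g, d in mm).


BC = m/(i*d^2*1000) = 34/(0.4 * 15^2 * 1000) = 0.0003778

0.0003778


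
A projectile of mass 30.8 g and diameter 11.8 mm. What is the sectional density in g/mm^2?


SD = m/d^2 = 30.8/11.8^2 = 0.2212 g/mm^2

0.2212 g/mm^2


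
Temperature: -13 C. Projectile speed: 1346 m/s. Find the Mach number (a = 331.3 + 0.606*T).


a = 331.3 + 0.606*(-13) = 323.422 m/s
M = v/a = 1346/323.422 = 4.162

4.162


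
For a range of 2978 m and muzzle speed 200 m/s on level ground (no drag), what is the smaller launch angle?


sin(2*theta) = R*g/v0^2 = 2978*9.81/200^2 = 0.730355, theta = arcsin(0.730355)/2 = 23.46°

23.46 degrees


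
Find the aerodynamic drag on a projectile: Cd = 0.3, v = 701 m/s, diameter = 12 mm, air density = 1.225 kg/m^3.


A = pi*(d/2)^2 = pi*(12/2000)^2 = 1.13097e-04 m^2
Fd = 0.5*Cd*rho*A*v^2 = 0.5*0.3*1.225*1.13097e-04*701^2 = 10.21 N

10.21 N


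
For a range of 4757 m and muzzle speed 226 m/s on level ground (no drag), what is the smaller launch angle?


sin(2*theta) = R*g/v0^2 = 4757*9.81/226^2 = 0.913661, theta = arcsin(0.913661)/2 = 33.01°

33.01 degrees


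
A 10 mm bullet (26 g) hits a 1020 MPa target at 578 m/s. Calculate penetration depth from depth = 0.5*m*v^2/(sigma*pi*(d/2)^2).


A = pi*(d/2)^2 = pi*(10/2)^2 = 78.5398 mm^2
E = 0.5*m*v^2 = 0.5*0.026*578^2 = 4343.09 J
depth = E/(sigma*A) = 4343.09 J / (1020 MPa * 78.5398 mm^2) = 4343.09/(1020 * 78.5398) m = 0.0542137 m ≈ 54.21 mm

54.21 mm


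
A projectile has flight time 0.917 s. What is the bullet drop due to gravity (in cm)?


drop = 0.5*g*t^2 = 0.5*9.81*0.917^2 = 4.12456 m ≈ 412.5 cm

412.5 cm


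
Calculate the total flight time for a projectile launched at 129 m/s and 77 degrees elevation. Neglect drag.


T = 2*v0*sin(theta)/g = 2*129*sin(77°)/9.81 = 25.63 s

25.63 s


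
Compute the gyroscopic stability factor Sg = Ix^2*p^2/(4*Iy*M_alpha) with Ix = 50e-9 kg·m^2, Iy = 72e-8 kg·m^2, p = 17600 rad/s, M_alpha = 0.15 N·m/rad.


Sg = Ix^2 * p^2 / (4 * Iy * M_alpha) = (50e-9)^2 * 17600^2 / (4 * 72e-8 * 0.15) = 1.793

1.793


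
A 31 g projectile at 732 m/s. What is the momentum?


p = m*v = 0.031*732 = 22.69 kg·m/s

22.69 kg·m/s


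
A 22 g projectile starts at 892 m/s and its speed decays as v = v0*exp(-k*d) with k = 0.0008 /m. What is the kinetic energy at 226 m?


v = v0*exp(-k*d) = 892*exp(-0.0008*226) = 744.465 m/s
E = 0.5*m*v^2 = 0.5*0.022*744.465^2 = 6097 J

6097 J


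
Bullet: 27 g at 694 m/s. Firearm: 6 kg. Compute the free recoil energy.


v_r = m_p*v_p/m_gun = 0.027*694/6 = 3.123 m/s, E_r = 0.5*m_gun*v_r^2 = 0.5*6*3.123^2 = 29.26 J

29.26 J


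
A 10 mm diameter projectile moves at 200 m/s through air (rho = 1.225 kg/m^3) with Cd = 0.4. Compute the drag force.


A = pi*(d/2)^2 = pi*(10/2000)^2 = 7.85398e-05 m^2
Fd = 0.5*Cd*rho*A*v^2 = 0.5*0.4*1.225*7.85398e-05*200^2 = 0.7697 N

0.7697 N


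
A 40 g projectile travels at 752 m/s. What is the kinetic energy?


E = 0.5*m*v^2 = 0.5*0.04*752^2 = 11310 J

11310 J


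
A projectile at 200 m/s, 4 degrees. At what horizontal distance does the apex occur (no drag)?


R = v0^2*sin(2*theta)/g = 200^2*sin(2*4°)/9.81 = 567.474 m
apex_dist = R/2 = 567.474/2 = 283.7 m

283.7 m


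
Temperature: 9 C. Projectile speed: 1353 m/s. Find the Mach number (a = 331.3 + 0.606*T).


a = 331.3 + 0.606*(9) = 336.754 m/s
M = v/a = 1353/336.754 = 4.018

4.018


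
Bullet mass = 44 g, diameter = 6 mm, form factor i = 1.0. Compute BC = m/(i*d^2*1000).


BC = m/(i*d^2*1000) = 44/(1.0 * 6^2 * 1000) = 0.001222

0.001222


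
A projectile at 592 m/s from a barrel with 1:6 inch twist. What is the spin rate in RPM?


twist_m = 6*0.0254 = 0.1524 m
spin = v/twist = 592/0.1524 = 3884.514 rev/s
RPM = spin*60 = 3884.514*60 ≈ 233071 RPM

233071 RPM


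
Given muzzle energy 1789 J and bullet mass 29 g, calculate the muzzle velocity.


v = sqrt(2*E/m) = sqrt(2*1789/0.029) = 351.3 m/s

351.3 m/s


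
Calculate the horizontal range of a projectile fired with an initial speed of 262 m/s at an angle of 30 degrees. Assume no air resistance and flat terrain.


R = v0^2 * sin(2*theta) / g = 262^2 * sin(2*30°) / 9.81 = 6060 m

6060 m


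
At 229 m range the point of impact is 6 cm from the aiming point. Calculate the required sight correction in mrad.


1 mrad subtends 1 cm per 10 m of range, so adj = error_cm / (dist_m / 10) = 6 / (229/10) = 0.262 mrad

0.262 mrad


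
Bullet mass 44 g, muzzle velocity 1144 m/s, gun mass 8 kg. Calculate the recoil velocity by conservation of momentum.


v_recoil = m_p * v_p / m_gun = 0.044 * 1144 / 8 = 6.292 m/s

6.292 m/s


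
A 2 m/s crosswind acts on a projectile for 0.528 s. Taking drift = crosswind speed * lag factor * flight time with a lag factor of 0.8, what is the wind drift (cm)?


drift = v_wind * lag * t = 2 * 0.8 * 0.528 = 0.8448 m ≈ 84.48 cm

84.48 cm


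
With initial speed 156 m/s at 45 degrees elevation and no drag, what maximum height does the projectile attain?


H = (v0*sin(theta))^2 / (2g) = (156*sin(45°))^2 / (2*9.81) = 620.2 m

620.2 m


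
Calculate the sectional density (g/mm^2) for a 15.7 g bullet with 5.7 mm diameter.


SD = m/d^2 = 15.7/5.7^2 = 0.4832 g/mm^2

0.4832 g/mm^2


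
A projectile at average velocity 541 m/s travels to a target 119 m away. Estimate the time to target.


t = d/v = 119/541 = 0.22 s

0.22 s


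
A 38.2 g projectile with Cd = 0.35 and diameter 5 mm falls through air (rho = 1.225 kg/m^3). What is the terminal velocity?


A = pi*(d/2)^2 = pi*(5/2000)^2 = 1.96350e-05 m^2
vt = sqrt(2mg/(Cd*rho*A)) = sqrt(2*0.0382*9.81/(0.35 * 1.225 * 1.96350e-05)) = 298.4 m/s

298.4 m/s


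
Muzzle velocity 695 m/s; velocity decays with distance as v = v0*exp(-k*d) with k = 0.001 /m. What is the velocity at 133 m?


v = v0*exp(-k*d) = 695*exp(-0.001*133) = 608.4 m/s

608.4 m/s


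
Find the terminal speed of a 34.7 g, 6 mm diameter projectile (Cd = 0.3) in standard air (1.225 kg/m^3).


A = pi*(d/2)^2 = pi*(6/2000)^2 = 2.82743e-05 m^2
vt = sqrt(2mg/(Cd*rho*A)) = sqrt(2*0.0347*9.81/(0.3 * 1.225 * 2.82743e-05)) = 256 m/s

256 m/s


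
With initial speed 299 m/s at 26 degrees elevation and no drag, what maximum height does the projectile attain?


H = (v0*sin(theta))^2 / (2g) = (299*sin(26°))^2 / (2*9.81) = 875.6 m

875.6 m


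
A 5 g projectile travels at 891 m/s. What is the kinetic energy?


E = 0.5*m*v^2 = 0.5*0.005*891^2 = 1985 J

1985 J


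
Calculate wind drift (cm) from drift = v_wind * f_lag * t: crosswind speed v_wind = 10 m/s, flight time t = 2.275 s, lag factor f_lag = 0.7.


drift = v_wind * lag * t = 10 * 0.7 * 2.275 = 15.925 m ≈ 1592 cm

1592 cm


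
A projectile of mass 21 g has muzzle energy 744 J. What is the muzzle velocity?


v = sqrt(2*E/m) = sqrt(2*744/0.021) = 266.2 m/s

266.2 m/s


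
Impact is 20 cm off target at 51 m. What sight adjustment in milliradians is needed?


1 mrad subtends 1 cm per 10 m of range, so adj = error_cm / (dist_m / 10) = 20 / (51/10) = 3.922 mrad

3.922 mrad


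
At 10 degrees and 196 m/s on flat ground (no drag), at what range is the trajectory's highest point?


R = v0^2*sin(2*theta)/g = 196^2*sin(2*10°)/9.81 = 1339.35 m
apex_dist = R/2 = 1339.35/2 = 669.7 m

669.7 m


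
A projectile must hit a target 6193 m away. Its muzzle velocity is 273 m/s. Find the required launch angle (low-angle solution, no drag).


sin(2*theta) = R*g/v0^2 = 6193*9.81/273^2 = 0.815164, theta = arcsin(0.815164)/2 = 27.3°

27.3 degrees


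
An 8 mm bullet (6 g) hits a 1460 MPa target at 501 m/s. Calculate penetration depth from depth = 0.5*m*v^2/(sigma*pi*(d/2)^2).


A = pi*(d/2)^2 = pi*(8/2)^2 = 50.2655 mm^2
E = 0.5*m*v^2 = 0.5*0.006*501^2 = 753.003 J
depth = E/(sigma*A) = 753.003 J / (1460 MPa * 50.2655 mm^2) = 753.003/(1460 * 50.2655) m = 0.0102606 m ≈ 10.26 mm

10.26 mm


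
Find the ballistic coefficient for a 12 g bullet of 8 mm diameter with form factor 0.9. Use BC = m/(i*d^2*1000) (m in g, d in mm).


BC = m/(i*d^2*1000) = 12/(0.9 * 8^2 * 1000) = 0.0002083

0.0002083


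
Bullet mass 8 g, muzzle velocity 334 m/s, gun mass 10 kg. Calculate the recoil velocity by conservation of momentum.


v_recoil = m_p * v_p / m_gun = 0.008 * 334 / 10 = 0.2672 m/s

0.2672 m/s


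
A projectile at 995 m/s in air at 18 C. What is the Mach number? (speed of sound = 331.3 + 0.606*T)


a = 331.3 + 0.606*(18) = 342.208 m/s
M = v/a = 995/342.208 = 2.908

2.908


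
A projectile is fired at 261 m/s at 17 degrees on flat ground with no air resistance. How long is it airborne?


T = 2*v0*sin(theta)/g = 2*261*sin(17°)/9.81 = 15.56 s

15.56 s


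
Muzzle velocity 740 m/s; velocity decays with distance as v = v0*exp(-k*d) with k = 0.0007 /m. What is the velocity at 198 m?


v = v0*exp(-k*d) = 740*exp(-0.0007*198) = 644.2 m/s

644.2 m/s


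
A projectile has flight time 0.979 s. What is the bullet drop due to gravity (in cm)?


drop = 0.5*g*t^2 = 0.5*9.81*0.979^2 = 4.70115 m ≈ 470.1 cm

470.1 cm


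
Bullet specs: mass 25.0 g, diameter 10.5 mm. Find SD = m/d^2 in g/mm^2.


SD = m/d^2 = 25.0/10.5^2 = 0.2268 g/mm^2

0.2268 g/mm^2


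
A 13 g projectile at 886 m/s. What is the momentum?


p = m*v = 0.013*886 = 11.52 kg·m/s

11.52 kg·m/s


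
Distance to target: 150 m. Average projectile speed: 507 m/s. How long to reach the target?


t = d/v = 150/507 = 0.2959 s

0.2959 s


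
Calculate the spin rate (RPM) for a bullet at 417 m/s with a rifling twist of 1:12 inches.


twist_m = 12*0.0254 = 0.3048 m
spin = v/twist = 417/0.3048 = 1368.11 rev/s
RPM = spin*60 = 1368.11*60 ≈ 82087 RPM

82087 RPM


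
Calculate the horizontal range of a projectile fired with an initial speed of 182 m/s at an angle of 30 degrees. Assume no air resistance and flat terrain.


R = v0^2 * sin(2*theta) / g = 182^2 * sin(2*30°) / 9.81 = 2924 m

2924 m


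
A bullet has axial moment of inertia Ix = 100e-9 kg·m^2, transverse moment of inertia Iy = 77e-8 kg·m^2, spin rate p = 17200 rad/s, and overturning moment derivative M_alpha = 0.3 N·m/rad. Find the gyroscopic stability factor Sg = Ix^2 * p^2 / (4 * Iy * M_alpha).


Sg = Ix^2 * p^2 / (4 * Iy * M_alpha) = (100e-9)^2 * 17200^2 / (4 * 77e-8 * 0.3) = 3.202

3.202


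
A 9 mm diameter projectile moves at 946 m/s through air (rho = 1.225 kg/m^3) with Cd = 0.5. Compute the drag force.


A = pi*(d/2)^2 = pi*(9/2000)^2 = 6.36173e-05 m^2
Fd = 0.5*Cd*rho*A*v^2 = 0.5*0.5*1.225*6.36173e-05*946^2 = 17.44 N

17.44 N


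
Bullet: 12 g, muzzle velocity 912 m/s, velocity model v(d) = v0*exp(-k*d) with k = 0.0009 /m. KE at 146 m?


v = v0*exp(-k*d) = 912*exp(-0.0009*146) = 799.703 m/s
E = 0.5*m*v^2 = 0.5*0.012*799.703^2 = 3837 J

3837 J


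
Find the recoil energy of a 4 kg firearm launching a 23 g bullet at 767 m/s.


v_r = m_p*v_p/m_gun = 0.023*767/4 = 4.41025 m/s, E_r = 0.5*m_gun*v_r^2 = 0.5*4*4.41025^2 = 38.9 J

38.9 J


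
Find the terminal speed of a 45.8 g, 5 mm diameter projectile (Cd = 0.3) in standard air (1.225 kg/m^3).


A = pi*(d/2)^2 = pi*(5/2000)^2 = 1.96350e-05 m^2
vt = sqrt(2mg/(Cd*rho*A)) = sqrt(2*0.0458*9.81/(0.3 * 1.225 * 1.96350e-05)) = 352.9 m/s

352.9 m/s


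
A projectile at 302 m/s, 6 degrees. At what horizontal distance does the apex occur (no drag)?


R = v0^2*sin(2*theta)/g = 302^2*sin(2*6°)/9.81 = 1932.96 m
apex_dist = R/2 = 1932.96/2 = 966.5 m

966.5 m


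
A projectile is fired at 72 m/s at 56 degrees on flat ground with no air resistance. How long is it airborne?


T = 2*v0*sin(theta)/g = 2*72*sin(56°)/9.81 = 12.17 s

12.17 s


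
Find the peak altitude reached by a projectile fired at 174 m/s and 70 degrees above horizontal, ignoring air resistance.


H = (v0*sin(theta))^2 / (2g) = (174*sin(70°))^2 / (2*9.81) = 1363 m

1363 m


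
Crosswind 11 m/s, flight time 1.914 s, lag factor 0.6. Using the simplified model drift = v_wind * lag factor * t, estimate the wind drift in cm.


drift = v_wind * lag * t = 11 * 0.6 * 1.914 = 12.6324 m ≈ 1263 cm

1263 cm


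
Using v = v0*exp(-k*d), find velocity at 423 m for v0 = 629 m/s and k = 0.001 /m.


v = v0*exp(-k*d) = 629*exp(-0.001*423) = 412 m/s

412 m/s


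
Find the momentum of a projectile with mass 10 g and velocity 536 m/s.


p = m*v = 0.01*536 = 5.36 kg·m/s

5.36 kg·m/s


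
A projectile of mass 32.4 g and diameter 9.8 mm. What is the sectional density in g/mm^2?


SD = m/d^2 = 32.4/9.8^2 = 0.3374 g/mm^2

0.3374 g/mm^2


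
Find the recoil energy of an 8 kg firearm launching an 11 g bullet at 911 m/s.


v_r = m_p*v_p/m_gun = 0.011*911/8 = 1.25262 m/s, E_r = 0.5*m_gun*v_r^2 = 0.5*8*1.25262^2 = 6.276 J

6.276 J


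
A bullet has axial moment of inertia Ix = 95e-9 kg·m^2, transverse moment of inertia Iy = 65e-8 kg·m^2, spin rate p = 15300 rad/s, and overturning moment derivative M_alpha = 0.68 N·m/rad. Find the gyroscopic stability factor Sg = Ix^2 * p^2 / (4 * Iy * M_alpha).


Sg = Ix^2 * p^2 / (4 * Iy * M_alpha) = (95e-9)^2 * 15300^2 / (4 * 65e-8 * 0.68) = 1.195

1.195


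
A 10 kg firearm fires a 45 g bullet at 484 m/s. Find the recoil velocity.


v_recoil = m_p * v_p / m_gun = 0.045 * 484 / 10 = 2.178 m/s

2.178 m/s


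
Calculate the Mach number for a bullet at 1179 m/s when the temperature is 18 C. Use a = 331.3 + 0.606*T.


a = 331.3 + 0.606*(18) = 342.208 m/s
M = v/a = 1179/342.208 = 3.445

3.445


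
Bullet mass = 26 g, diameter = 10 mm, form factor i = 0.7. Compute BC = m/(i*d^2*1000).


BC = m/(i*d^2*1000) = 26/(0.7 * 10^2 * 1000) = 0.0003714

0.0003714


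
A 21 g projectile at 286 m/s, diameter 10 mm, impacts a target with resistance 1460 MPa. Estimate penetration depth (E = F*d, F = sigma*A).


A = pi*(d/2)^2 = pi*(10/2)^2 = 78.5398 mm^2
E = 0.5*m*v^2 = 0.5*0.021*286^2 = 858.858 J
depth = E/(sigma*A) = 858.858 J / (1460 MPa * 78.5398 mm^2) = 858.858/(1460 * 78.5398) m = 0.00748994 m ≈ 7.49 mm

7.49 mm


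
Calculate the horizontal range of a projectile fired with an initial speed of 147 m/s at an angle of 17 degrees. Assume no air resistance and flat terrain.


R = v0^2 * sin(2*theta) / g = 147^2 * sin(2*17°) / 9.81 = 1232 m

1232 m


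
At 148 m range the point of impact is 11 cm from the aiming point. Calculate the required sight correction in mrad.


1 mrad subtends 1 cm per 10 m of range, so adj = error_cm / (dist_m / 10) = 11 / (148/10) = 0.7432 mrad

0.7432 mrad


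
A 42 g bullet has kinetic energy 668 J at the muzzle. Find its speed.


v = sqrt(2*E/m) = sqrt(2*668/0.042) = 178.4 m/s

178.4 m/s


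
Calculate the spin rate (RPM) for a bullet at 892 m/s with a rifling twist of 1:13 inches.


twist_m = 13*0.0254 = 0.3302 m
spin = v/twist = 892/0.3302 = 2701.393 rev/s
RPM = spin*60 = 2701.393*60 ≈ 162084 RPM

162084 RPM


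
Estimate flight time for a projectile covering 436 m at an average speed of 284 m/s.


t = d/v = 436/284 = 1.535 s

1.535 s


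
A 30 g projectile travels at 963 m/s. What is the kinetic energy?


E = 0.5*m*v^2 = 0.5*0.03*963^2 = 13911 J

13911 J


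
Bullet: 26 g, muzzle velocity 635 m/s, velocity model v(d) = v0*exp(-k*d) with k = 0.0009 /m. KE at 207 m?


v = v0*exp(-k*d) = 635*exp(-0.0009*207) = 527.066 m/s
E = 0.5*m*v^2 = 0.5*0.026*527.066^2 = 3611 J

3611 J


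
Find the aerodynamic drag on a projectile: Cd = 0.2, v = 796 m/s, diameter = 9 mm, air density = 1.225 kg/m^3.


A = pi*(d/2)^2 = pi*(9/2000)^2 = 6.36173e-05 m^2
Fd = 0.5*Cd*rho*A*v^2 = 0.5*0.2*1.225*6.36173e-05*796^2 = 4.938 N

4.938 N


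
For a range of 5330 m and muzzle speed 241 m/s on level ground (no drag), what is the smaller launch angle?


sin(2*theta) = R*g/v0^2 = 5330*9.81/241^2 = 0.900248, theta = arcsin(0.900248)/2 = 32.1°

32.1 degrees


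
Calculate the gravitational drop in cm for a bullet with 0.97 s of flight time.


drop = 0.5*g*t^2 = 0.5*9.81*0.97^2 = 4.61511 m ≈ 461.5 cm

461.5 cm


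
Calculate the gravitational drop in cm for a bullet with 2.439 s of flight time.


drop = 0.5*g*t^2 = 0.5*9.81*2.439^2 = 29.1785 m ≈ 2918 cm

2918 cm


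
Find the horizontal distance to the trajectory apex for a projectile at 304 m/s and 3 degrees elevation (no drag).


R = v0^2*sin(2*theta)/g = 304^2*sin(2*3°)/9.81 = 984.72 m
apex_dist = R/2 = 984.72/2 = 492.4 m

492.4 m


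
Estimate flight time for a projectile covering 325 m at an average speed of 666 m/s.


t = d/v = 325/666 = 0.488 s

0.488 s


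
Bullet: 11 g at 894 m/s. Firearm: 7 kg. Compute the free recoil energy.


v_r = m_p*v_p/m_gun = 0.011*894/7 = 1.40486 m/s, E_r = 0.5*m_gun*v_r^2 = 0.5*7*1.40486^2 = 6.908 J

6.908 J


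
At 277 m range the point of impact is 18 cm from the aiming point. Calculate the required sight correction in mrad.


1 mrad subtends 1 cm per 10 m of range, so adj = error_cm / (dist_m / 10) = 18 / (277/10) = 0.6498 mrad

0.6498 mrad


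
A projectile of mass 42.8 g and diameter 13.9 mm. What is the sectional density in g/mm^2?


SD = m/d^2 = 42.8/13.9^2 = 0.2215 g/mm^2

0.2215 g/mm^2


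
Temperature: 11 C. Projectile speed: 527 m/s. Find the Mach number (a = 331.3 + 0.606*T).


a = 331.3 + 0.606*(11) = 337.966 m/s
M = v/a = 527/337.966 = 1.559

1.559


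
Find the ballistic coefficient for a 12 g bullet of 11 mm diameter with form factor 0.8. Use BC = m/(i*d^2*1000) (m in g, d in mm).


BC = m/(i*d^2*1000) = 12/(0.8 * 11^2 * 1000) = 0.000124

0.000124


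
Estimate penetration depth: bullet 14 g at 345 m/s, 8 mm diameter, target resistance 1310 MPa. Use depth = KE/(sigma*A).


A = pi*(d/2)^2 = pi*(8/2)^2 = 50.2655 mm^2
E = 0.5*m*v^2 = 0.5*0.014*345^2 = 833.175 J
depth = E/(sigma*A) = 833.175 J / (1310 MPa * 50.2655 mm^2) = 833.175/(1310 * 50.2655) m = 0.012653 m ≈ 12.65 mm

12.65 mm


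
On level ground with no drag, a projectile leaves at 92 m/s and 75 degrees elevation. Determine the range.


R = v0^2 * sin(2*theta) / g = 92^2 * sin(2*75°) / 9.81 = 431.4 m

431.4 m


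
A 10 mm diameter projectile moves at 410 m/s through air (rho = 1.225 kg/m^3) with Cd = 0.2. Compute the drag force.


A = pi*(d/2)^2 = pi*(10/2000)^2 = 7.85398e-05 m^2
Fd = 0.5*Cd*rho*A*v^2 = 0.5*0.2*1.225*7.85398e-05*410^2 = 1.617 N

1.617 N


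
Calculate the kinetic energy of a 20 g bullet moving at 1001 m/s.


E = 0.5*m*v^2 = 0.5*0.02*1001^2 = 10020 J

10020 J
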